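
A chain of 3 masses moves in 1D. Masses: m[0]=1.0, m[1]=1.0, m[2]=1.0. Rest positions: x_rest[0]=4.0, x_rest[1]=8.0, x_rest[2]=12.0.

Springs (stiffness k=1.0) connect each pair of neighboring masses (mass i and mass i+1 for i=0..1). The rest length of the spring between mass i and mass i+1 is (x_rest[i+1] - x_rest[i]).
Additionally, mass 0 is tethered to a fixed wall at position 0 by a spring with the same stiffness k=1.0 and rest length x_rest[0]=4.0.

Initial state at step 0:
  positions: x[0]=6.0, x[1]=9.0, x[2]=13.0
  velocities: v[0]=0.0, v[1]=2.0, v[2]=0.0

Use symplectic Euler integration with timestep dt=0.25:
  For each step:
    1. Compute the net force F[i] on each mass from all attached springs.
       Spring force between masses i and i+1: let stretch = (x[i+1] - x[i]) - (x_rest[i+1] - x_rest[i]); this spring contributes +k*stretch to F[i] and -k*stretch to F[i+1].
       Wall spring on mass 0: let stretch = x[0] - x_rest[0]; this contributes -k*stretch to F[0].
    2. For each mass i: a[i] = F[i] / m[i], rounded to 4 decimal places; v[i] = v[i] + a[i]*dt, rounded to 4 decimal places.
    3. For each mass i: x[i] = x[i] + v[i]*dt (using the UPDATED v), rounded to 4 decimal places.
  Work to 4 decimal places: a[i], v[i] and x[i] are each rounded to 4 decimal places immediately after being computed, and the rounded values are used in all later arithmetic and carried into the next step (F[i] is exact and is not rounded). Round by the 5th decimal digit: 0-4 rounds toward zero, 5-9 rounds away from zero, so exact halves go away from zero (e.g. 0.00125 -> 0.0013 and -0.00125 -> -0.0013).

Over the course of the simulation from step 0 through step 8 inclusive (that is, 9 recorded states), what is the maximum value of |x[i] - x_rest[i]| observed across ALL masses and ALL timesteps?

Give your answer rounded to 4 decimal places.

Step 0: x=[6.0000 9.0000 13.0000] v=[0.0000 2.0000 0.0000]
Step 1: x=[5.8125 9.5625 13.0000] v=[-0.7500 2.2500 0.0000]
Step 2: x=[5.4961 10.1055 13.0352] v=[-1.2656 2.1719 0.1406]
Step 3: x=[5.1243 10.5435 13.1373] v=[-1.4873 1.7520 0.4082]
Step 4: x=[4.7709 10.8049 13.3273] v=[-1.4136 1.0457 0.7598]
Step 5: x=[4.4965 10.8469 13.6096] v=[-1.0978 0.1678 1.1292]
Step 6: x=[4.3379 10.6646 13.9692] v=[-0.6343 -0.7291 1.4385]
Step 7: x=[4.3036 10.2935 14.3723] v=[-0.1371 -1.4846 1.6124]
Step 8: x=[4.3747 9.8029 14.7705] v=[0.2845 -1.9624 1.5927]
Max displacement = 2.8469

Answer: 2.8469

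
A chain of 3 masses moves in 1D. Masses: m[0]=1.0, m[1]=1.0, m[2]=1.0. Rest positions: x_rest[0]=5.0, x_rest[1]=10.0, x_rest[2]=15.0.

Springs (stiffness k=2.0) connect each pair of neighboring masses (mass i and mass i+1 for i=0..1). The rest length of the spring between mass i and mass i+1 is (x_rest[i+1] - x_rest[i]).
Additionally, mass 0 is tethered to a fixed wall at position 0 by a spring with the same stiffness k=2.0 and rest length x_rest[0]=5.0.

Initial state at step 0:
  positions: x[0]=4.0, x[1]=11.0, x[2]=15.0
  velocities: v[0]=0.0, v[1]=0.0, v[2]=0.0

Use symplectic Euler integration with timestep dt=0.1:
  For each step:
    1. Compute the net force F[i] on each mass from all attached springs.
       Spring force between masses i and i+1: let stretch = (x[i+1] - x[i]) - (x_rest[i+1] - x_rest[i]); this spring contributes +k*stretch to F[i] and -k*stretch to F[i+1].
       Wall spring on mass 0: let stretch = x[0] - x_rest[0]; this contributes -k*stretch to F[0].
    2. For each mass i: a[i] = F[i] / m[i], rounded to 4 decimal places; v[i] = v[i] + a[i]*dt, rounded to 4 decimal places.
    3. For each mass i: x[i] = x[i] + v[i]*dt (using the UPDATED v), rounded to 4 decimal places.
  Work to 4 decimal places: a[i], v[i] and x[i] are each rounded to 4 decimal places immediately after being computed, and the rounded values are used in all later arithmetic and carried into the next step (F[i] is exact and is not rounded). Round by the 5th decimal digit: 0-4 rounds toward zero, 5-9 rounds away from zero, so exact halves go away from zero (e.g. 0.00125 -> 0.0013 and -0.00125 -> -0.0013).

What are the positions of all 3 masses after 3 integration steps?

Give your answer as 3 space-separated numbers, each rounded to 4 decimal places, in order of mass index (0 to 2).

Answer: 4.3422 10.6597 15.1121

Derivation:
Step 0: x=[4.0000 11.0000 15.0000] v=[0.0000 0.0000 0.0000]
Step 1: x=[4.0600 10.9400 15.0200] v=[0.6000 -0.6000 0.2000]
Step 2: x=[4.1764 10.8240 15.0584] v=[1.1640 -1.1600 0.3840]
Step 3: x=[4.3422 10.6597 15.1121] v=[1.6582 -1.6426 0.5371]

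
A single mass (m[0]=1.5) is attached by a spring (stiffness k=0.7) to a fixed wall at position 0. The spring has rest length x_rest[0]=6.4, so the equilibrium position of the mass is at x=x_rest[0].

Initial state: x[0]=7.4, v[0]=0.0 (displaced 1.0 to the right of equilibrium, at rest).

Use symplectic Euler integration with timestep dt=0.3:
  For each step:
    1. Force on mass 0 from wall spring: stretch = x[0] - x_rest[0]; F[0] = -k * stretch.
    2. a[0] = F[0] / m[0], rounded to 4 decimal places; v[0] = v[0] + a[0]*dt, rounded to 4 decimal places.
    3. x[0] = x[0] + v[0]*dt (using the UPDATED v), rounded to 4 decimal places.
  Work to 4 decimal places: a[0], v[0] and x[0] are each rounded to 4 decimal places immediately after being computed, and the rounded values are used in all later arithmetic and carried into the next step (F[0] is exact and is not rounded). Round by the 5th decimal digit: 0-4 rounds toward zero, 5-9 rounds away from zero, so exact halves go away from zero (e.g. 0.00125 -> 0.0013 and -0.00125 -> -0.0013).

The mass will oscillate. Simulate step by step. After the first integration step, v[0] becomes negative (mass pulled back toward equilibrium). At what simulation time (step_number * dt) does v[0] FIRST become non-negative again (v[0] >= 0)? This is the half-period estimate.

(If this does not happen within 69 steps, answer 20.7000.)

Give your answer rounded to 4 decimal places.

Step 0: x=[7.4000] v=[0.0000]
Step 1: x=[7.3580] v=[-0.1400]
Step 2: x=[7.2758] v=[-0.2741]
Step 3: x=[7.1568] v=[-0.3967]
Step 4: x=[7.0060] v=[-0.5027]
Step 5: x=[6.8298] v=[-0.5875]
Step 6: x=[6.6355] v=[-0.6477]
Step 7: x=[6.4313] v=[-0.6807]
Step 8: x=[6.2258] v=[-0.6851]
Step 9: x=[6.0276] v=[-0.6607]
Step 10: x=[5.8450] v=[-0.6086]
Step 11: x=[5.6857] v=[-0.5309]
Step 12: x=[5.5564] v=[-0.4309]
Step 13: x=[5.4626] v=[-0.3128]
Step 14: x=[5.4081] v=[-0.1816]
Step 15: x=[5.3953] v=[-0.0427]
Step 16: x=[5.4247] v=[0.0980]
First v>=0 after going negative at step 16, time=4.8000

Answer: 4.8000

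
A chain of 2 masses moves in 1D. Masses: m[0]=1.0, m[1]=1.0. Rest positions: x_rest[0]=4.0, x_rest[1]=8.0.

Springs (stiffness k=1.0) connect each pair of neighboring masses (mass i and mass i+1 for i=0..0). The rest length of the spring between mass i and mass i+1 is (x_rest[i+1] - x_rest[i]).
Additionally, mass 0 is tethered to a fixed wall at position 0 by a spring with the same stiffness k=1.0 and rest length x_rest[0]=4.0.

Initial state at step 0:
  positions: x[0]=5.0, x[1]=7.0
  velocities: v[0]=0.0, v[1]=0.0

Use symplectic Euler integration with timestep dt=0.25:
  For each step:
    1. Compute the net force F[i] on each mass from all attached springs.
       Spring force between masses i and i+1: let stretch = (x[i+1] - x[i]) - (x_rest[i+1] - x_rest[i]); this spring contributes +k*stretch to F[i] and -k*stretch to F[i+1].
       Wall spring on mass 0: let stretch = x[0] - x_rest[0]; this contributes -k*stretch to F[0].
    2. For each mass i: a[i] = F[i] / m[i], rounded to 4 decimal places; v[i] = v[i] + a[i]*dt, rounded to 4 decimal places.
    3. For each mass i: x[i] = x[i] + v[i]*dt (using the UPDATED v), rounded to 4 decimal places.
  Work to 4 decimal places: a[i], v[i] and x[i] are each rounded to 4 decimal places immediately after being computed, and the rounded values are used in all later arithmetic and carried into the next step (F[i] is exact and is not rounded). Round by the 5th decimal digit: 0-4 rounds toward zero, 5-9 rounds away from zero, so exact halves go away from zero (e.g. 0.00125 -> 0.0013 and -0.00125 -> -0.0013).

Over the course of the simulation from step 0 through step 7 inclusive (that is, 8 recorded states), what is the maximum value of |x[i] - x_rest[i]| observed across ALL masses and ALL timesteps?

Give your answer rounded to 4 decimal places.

Step 0: x=[5.0000 7.0000] v=[0.0000 0.0000]
Step 1: x=[4.8125 7.1250] v=[-0.7500 0.5000]
Step 2: x=[4.4688 7.3555] v=[-1.3750 0.9219]
Step 3: x=[4.0262 7.6556] v=[-1.7705 1.2002]
Step 4: x=[3.5588 7.9788] v=[-1.8697 1.2929]
Step 5: x=[3.1452 8.2758] v=[-1.6544 1.1879]
Step 6: x=[2.8557 8.5021] v=[-1.1581 0.9053]
Step 7: x=[2.7406 8.6255] v=[-0.4604 0.4937]
Max displacement = 1.2594

Answer: 1.2594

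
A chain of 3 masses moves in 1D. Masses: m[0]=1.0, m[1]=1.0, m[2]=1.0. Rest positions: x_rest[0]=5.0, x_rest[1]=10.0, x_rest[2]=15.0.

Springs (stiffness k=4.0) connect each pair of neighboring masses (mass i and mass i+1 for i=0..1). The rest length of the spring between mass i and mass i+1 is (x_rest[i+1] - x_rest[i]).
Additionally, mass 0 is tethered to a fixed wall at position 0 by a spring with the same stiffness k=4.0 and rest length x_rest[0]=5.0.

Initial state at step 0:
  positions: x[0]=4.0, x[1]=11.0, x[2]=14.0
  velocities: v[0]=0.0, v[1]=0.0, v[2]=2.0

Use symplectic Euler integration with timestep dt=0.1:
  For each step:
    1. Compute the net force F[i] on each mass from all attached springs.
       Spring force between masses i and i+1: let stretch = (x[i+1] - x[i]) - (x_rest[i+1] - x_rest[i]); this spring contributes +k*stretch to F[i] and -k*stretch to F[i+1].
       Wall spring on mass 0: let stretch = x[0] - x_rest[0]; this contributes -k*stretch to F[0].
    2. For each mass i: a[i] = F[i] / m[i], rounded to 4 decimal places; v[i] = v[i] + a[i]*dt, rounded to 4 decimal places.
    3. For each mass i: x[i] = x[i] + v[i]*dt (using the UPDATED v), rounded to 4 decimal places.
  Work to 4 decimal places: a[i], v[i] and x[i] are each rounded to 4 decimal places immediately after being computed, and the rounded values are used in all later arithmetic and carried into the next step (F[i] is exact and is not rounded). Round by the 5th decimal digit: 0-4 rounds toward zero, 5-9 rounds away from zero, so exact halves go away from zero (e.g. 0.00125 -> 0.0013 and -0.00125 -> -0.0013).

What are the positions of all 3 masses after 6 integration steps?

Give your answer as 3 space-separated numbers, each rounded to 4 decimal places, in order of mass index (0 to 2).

Step 0: x=[4.0000 11.0000 14.0000] v=[0.0000 0.0000 2.0000]
Step 1: x=[4.1200 10.8400 14.2800] v=[1.2000 -1.6000 2.8000]
Step 2: x=[4.3440 10.5488 14.6224] v=[2.2400 -2.9120 3.4240]
Step 3: x=[4.6424 10.1724 15.0019] v=[2.9843 -3.7645 3.7946]
Step 4: x=[4.9763 9.7679 15.3882] v=[3.3393 -4.0447 3.8628]
Step 5: x=[5.3028 9.3966 15.7497] v=[3.2654 -3.7132 3.6147]
Step 6: x=[5.5810 9.1157 16.0571] v=[2.7818 -2.8095 3.0735]

Answer: 5.5810 9.1157 16.0571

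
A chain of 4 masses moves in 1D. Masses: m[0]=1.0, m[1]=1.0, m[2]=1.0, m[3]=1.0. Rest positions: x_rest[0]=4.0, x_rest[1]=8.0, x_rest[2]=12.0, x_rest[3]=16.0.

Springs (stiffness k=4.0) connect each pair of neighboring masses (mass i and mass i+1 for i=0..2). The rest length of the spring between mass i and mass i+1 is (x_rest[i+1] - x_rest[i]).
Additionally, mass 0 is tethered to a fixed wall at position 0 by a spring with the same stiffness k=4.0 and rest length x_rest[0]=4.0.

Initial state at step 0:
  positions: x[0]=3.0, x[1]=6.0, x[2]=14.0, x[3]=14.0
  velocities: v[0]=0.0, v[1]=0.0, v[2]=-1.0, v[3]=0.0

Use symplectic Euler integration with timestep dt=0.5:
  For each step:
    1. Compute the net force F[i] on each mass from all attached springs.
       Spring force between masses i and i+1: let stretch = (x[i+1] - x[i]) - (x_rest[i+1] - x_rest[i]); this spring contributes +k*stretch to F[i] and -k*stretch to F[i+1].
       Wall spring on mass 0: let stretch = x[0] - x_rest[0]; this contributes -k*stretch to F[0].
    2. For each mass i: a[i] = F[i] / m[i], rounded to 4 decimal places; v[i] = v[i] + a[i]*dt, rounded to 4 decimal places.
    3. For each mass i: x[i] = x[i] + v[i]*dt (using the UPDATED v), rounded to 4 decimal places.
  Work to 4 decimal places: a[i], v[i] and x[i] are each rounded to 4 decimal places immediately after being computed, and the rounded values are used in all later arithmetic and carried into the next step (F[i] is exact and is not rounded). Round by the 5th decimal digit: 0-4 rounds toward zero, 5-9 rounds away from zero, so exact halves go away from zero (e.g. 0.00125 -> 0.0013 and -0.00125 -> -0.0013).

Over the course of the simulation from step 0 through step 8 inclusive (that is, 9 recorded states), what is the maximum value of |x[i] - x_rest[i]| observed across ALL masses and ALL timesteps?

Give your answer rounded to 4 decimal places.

Answer: 6.5000

Derivation:
Step 0: x=[3.0000 6.0000 14.0000 14.0000] v=[0.0000 0.0000 -1.0000 0.0000]
Step 1: x=[3.0000 11.0000 5.5000 18.0000] v=[0.0000 10.0000 -17.0000 8.0000]
Step 2: x=[8.0000 2.5000 15.0000 13.5000] v=[10.0000 -17.0000 19.0000 -9.0000]
Step 3: x=[-0.5000 12.0000 10.5000 14.5000] v=[-17.0000 19.0000 -9.0000 2.0000]
Step 4: x=[4.0000 7.5000 11.5000 15.5000] v=[9.0000 -9.0000 2.0000 2.0000]
Step 5: x=[8.0000 3.5000 12.5000 16.5000] v=[8.0000 -8.0000 2.0000 2.0000]
Step 6: x=[-0.5000 13.0000 8.5000 17.5000] v=[-17.0000 19.0000 -8.0000 2.0000]
Step 7: x=[5.0000 4.5000 18.0000 13.5000] v=[11.0000 -17.0000 19.0000 -8.0000]
Step 8: x=[5.0000 10.0000 9.5000 18.0000] v=[0.0000 11.0000 -17.0000 9.0000]
Max displacement = 6.5000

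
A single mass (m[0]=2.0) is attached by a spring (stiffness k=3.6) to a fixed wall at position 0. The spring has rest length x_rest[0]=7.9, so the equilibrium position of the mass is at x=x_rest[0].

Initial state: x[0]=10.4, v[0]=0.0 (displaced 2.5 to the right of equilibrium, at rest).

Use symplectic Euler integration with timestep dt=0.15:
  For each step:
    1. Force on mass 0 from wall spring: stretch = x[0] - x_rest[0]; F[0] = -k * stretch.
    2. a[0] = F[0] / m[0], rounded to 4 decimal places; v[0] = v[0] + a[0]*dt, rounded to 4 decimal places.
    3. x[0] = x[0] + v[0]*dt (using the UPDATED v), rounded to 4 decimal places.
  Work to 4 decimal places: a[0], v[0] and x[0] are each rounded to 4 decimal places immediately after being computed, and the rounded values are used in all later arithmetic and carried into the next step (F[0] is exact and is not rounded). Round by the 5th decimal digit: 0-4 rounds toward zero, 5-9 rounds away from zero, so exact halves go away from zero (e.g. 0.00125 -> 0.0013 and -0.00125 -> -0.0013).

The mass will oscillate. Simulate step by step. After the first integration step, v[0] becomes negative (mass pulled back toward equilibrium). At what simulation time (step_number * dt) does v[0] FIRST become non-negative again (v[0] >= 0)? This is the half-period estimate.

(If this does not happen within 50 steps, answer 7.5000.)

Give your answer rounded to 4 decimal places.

Answer: 2.4000

Derivation:
Step 0: x=[10.4000] v=[0.0000]
Step 1: x=[10.2988] v=[-0.6750]
Step 2: x=[10.1004] v=[-1.3227]
Step 3: x=[9.8129] v=[-1.9168]
Step 4: x=[9.4479] v=[-2.4333]
Step 5: x=[9.0202] v=[-2.8512]
Step 6: x=[8.5471] v=[-3.1537]
Step 7: x=[8.0478] v=[-3.3284]
Step 8: x=[7.5426] v=[-3.3683]
Step 9: x=[7.0518] v=[-3.2718]
Step 10: x=[6.5954] v=[-3.0428]
Step 11: x=[6.1918] v=[-2.6906]
Step 12: x=[5.8574] v=[-2.2294]
Step 13: x=[5.6057] v=[-1.6779]
Step 14: x=[5.4469] v=[-1.0584]
Step 15: x=[5.3875] v=[-0.3961]
Step 16: x=[5.4298] v=[0.2823]
First v>=0 after going negative at step 16, time=2.4000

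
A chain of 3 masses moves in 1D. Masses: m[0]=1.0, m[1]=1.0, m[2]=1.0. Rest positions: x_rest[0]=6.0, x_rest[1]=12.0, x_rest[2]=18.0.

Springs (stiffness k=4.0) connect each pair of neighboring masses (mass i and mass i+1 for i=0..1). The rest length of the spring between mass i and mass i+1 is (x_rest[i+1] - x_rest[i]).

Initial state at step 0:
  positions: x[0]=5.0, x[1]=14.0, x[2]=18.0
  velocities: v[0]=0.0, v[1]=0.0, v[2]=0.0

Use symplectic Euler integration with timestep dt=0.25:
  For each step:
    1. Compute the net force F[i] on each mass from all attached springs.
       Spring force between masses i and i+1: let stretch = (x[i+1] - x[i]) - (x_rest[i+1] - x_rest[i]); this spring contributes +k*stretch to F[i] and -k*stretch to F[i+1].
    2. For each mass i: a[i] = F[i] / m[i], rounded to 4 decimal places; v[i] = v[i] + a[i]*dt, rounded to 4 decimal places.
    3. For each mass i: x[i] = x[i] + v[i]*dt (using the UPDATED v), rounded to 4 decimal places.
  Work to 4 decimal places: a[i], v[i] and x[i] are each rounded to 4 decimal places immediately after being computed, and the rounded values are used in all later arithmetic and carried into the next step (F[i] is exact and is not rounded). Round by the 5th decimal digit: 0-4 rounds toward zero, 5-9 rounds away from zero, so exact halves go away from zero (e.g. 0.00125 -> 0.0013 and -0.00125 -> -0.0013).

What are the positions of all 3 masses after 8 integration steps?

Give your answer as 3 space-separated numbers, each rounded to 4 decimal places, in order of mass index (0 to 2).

Answer: 6.3220 12.7744 17.9038

Derivation:
Step 0: x=[5.0000 14.0000 18.0000] v=[0.0000 0.0000 0.0000]
Step 1: x=[5.7500 12.7500 18.5000] v=[3.0000 -5.0000 2.0000]
Step 2: x=[6.7500 11.1875 19.0625] v=[4.0000 -6.2500 2.2500]
Step 3: x=[7.3594 10.4844 19.1563] v=[2.4375 -2.8125 0.3750]
Step 4: x=[7.2500 11.1680 18.5821] v=[-0.4375 2.7344 -2.2969]
Step 5: x=[6.6201 12.7256 17.6544] v=[-2.5195 6.2305 -3.7110]
Step 6: x=[6.0166 13.9891 16.9945] v=[-2.4140 5.0538 -2.6398]
Step 7: x=[5.9062 14.0108 17.0832] v=[-0.4415 0.0867 0.3548]
Step 8: x=[6.3220 12.7744 17.9038] v=[1.6631 -4.9455 3.2824]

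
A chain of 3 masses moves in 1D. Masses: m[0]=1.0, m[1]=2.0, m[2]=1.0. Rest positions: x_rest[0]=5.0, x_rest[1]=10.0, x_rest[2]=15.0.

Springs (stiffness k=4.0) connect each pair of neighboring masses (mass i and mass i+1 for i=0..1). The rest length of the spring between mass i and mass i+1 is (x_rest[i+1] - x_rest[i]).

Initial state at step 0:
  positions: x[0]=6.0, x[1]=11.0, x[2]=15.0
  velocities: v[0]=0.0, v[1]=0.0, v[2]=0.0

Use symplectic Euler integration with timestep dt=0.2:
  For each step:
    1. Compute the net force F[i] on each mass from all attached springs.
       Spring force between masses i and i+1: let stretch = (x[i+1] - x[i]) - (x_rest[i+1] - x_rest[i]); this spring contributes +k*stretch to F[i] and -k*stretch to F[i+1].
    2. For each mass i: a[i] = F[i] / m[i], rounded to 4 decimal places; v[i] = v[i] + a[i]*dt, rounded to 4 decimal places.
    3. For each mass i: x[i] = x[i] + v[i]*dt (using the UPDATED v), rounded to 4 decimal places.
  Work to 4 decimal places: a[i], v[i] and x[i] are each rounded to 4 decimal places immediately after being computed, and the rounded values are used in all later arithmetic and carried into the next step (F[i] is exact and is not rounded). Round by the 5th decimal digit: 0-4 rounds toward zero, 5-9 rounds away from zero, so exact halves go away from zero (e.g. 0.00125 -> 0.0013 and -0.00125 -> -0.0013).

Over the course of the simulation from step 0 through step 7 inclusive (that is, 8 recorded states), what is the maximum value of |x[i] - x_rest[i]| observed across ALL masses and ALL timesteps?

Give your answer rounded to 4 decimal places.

Answer: 1.4090

Derivation:
Step 0: x=[6.0000 11.0000 15.0000] v=[0.0000 0.0000 0.0000]
Step 1: x=[6.0000 10.9200 15.1600] v=[0.0000 -0.4000 0.8000]
Step 2: x=[5.9872 10.7856 15.4416] v=[-0.0640 -0.6720 1.4080]
Step 3: x=[5.9421 10.6398 15.7782] v=[-0.2253 -0.7290 1.6832]
Step 4: x=[5.8487 10.5293 16.0927] v=[-0.4671 -0.5527 1.5725]
Step 5: x=[5.7042 10.4894 16.3171] v=[-0.7226 -0.1996 1.1218]
Step 6: x=[5.5253 10.5329 16.4090] v=[-0.8944 0.2174 0.4596]
Step 7: x=[5.3476 10.6459 16.3607] v=[-0.8883 0.5648 -0.2413]
Max displacement = 1.4090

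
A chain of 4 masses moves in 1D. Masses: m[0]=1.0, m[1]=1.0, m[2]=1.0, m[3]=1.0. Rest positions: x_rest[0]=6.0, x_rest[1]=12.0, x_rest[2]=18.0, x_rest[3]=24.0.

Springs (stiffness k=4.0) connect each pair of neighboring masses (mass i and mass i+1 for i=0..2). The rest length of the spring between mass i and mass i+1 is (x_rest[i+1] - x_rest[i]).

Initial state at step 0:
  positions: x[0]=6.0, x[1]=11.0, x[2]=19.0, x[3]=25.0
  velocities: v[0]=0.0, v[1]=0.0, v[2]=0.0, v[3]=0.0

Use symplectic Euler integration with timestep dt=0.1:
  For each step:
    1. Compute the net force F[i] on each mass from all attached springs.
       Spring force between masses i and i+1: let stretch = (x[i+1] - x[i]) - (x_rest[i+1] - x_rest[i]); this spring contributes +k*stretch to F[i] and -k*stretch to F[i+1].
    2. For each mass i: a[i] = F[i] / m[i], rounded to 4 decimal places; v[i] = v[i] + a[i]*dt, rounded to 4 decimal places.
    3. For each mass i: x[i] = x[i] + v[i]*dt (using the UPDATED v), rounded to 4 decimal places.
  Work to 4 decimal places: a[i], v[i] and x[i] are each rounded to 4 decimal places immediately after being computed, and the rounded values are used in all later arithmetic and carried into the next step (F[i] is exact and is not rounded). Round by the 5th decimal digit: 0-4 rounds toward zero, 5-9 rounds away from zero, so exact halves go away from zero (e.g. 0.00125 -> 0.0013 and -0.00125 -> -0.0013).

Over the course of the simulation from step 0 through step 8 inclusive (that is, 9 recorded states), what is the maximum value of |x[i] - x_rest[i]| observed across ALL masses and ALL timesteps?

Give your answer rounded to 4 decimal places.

Answer: 1.0408

Derivation:
Step 0: x=[6.0000 11.0000 19.0000 25.0000] v=[0.0000 0.0000 0.0000 0.0000]
Step 1: x=[5.9600 11.1200 18.9200 25.0000] v=[-0.4000 1.2000 -0.8000 0.0000]
Step 2: x=[5.8864 11.3456 18.7712 24.9968] v=[-0.7360 2.2560 -1.4880 -0.0320]
Step 3: x=[5.7912 11.6499 18.5744 24.9846] v=[-0.9523 3.0426 -1.9680 -0.1222]
Step 4: x=[5.6903 11.9968 18.3570 24.9560] v=[-1.0088 3.4689 -2.1737 -0.2863]
Step 5: x=[5.6017 12.3458 18.1492 24.9034] v=[-0.8862 3.4904 -2.0782 -0.5259]
Step 6: x=[5.5428 12.6572 17.9794 24.8206] v=[-0.5886 3.1141 -1.6979 -0.8276]
Step 7: x=[5.5285 12.8969 17.8704 24.7042] v=[-0.1428 2.3972 -1.0903 -1.1641]
Step 8: x=[5.5690 13.0408 17.8358 24.5544] v=[0.4046 1.4392 -0.3462 -1.4976]
Max displacement = 1.0408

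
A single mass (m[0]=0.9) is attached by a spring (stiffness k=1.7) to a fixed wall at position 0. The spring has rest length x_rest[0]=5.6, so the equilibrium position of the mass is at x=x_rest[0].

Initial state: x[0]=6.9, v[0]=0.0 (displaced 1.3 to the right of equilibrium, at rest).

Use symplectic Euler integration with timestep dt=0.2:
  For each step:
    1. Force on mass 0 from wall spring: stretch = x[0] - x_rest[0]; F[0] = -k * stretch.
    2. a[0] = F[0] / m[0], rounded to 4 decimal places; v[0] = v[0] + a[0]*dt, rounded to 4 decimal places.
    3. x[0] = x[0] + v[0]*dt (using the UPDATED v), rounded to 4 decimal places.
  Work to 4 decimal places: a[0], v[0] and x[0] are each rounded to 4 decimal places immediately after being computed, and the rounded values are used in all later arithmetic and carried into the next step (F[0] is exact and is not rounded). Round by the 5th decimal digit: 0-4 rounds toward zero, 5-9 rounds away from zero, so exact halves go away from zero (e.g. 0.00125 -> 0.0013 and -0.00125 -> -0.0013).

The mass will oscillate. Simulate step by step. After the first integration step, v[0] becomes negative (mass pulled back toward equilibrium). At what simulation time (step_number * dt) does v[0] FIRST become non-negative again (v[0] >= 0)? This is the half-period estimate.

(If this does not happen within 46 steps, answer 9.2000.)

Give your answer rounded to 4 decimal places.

Step 0: x=[6.9000] v=[0.0000]
Step 1: x=[6.8018] v=[-0.4911]
Step 2: x=[6.6128] v=[-0.9451]
Step 3: x=[6.3473] v=[-1.3277]
Step 4: x=[6.0253] v=[-1.6100]
Step 5: x=[5.6712] v=[-1.7707]
Step 6: x=[5.3117] v=[-1.7976]
Step 7: x=[4.9740] v=[-1.6887]
Step 8: x=[4.6836] v=[-1.4522]
Step 9: x=[4.4624] v=[-1.1060]
Step 10: x=[4.3272] v=[-0.6762]
Step 11: x=[4.2881] v=[-0.1954]
Step 12: x=[4.3481] v=[0.3002]
First v>=0 after going negative at step 12, time=2.4000

Answer: 2.4000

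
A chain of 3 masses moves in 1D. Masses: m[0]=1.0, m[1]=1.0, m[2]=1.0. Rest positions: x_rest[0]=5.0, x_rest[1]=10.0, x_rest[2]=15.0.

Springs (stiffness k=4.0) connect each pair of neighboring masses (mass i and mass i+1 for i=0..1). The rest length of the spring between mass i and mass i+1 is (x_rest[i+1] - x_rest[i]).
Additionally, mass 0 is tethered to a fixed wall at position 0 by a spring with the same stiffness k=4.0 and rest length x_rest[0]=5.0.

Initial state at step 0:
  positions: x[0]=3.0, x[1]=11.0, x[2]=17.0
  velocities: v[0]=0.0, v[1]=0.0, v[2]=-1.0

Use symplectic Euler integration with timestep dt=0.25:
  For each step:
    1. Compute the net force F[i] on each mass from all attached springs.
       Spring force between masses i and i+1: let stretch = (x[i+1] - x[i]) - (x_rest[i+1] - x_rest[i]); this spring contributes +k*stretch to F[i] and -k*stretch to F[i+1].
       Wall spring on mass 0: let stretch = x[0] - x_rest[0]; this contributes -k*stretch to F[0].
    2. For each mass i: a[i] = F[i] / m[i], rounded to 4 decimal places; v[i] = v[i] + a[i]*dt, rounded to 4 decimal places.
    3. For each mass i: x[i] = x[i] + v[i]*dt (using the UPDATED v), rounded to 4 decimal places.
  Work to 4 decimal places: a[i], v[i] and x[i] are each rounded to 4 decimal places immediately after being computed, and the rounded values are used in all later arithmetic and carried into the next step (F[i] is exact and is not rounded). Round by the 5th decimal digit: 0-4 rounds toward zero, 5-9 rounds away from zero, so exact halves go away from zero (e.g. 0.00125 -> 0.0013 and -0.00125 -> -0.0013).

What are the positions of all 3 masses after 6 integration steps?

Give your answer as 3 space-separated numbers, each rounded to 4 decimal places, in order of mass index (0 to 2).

Answer: 4.9031 10.9929 13.3799

Derivation:
Step 0: x=[3.0000 11.0000 17.0000] v=[0.0000 0.0000 -1.0000]
Step 1: x=[4.2500 10.5000 16.5000] v=[5.0000 -2.0000 -2.0000]
Step 2: x=[6.0000 9.9375 15.7500] v=[7.0000 -2.2500 -3.0000]
Step 3: x=[7.2344 9.8438 14.7969] v=[4.9375 -0.3750 -3.8125]
Step 4: x=[7.3125 10.3360 13.8555] v=[0.3125 1.9687 -3.7656]
Step 5: x=[6.3184 10.9522 13.2842] v=[-3.9765 2.4647 -2.2851]
Step 6: x=[4.9031 10.9929 13.3799] v=[-5.6611 0.1629 0.3829]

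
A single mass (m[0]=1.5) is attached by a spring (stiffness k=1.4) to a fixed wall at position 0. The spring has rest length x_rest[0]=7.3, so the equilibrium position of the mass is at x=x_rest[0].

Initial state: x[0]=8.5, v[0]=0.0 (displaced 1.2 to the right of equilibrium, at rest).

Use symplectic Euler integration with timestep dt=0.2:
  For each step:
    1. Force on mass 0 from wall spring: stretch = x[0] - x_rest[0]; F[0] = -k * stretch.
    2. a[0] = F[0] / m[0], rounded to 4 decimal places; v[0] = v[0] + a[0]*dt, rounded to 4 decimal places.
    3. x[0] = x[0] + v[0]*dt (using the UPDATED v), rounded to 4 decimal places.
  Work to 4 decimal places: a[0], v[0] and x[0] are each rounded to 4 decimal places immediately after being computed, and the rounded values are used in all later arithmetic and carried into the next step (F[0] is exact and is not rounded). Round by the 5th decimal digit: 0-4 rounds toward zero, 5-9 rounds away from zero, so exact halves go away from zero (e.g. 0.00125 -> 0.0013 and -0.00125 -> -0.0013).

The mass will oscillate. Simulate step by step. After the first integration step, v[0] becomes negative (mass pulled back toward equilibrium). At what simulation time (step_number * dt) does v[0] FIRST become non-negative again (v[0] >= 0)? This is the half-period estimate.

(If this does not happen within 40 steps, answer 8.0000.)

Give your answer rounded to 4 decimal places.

Step 0: x=[8.5000] v=[0.0000]
Step 1: x=[8.4552] v=[-0.2240]
Step 2: x=[8.3673] v=[-0.4396]
Step 3: x=[8.2395] v=[-0.6388]
Step 4: x=[8.0767] v=[-0.8142]
Step 5: x=[7.8849] v=[-0.9592]
Step 6: x=[7.6712] v=[-1.0684]
Step 7: x=[7.4437] v=[-1.1377]
Step 8: x=[7.2108] v=[-1.1645]
Step 9: x=[6.9812] v=[-1.1478]
Step 10: x=[6.7635] v=[-1.0883]
Step 11: x=[6.5659] v=[-0.9882]
Step 12: x=[6.3957] v=[-0.8512]
Step 13: x=[6.2592] v=[-0.6824]
Step 14: x=[6.1616] v=[-0.4881]
Step 15: x=[6.1065] v=[-0.2756]
Step 16: x=[6.0959] v=[-0.0528]
Step 17: x=[6.1303] v=[0.1720]
First v>=0 after going negative at step 17, time=3.4000

Answer: 3.4000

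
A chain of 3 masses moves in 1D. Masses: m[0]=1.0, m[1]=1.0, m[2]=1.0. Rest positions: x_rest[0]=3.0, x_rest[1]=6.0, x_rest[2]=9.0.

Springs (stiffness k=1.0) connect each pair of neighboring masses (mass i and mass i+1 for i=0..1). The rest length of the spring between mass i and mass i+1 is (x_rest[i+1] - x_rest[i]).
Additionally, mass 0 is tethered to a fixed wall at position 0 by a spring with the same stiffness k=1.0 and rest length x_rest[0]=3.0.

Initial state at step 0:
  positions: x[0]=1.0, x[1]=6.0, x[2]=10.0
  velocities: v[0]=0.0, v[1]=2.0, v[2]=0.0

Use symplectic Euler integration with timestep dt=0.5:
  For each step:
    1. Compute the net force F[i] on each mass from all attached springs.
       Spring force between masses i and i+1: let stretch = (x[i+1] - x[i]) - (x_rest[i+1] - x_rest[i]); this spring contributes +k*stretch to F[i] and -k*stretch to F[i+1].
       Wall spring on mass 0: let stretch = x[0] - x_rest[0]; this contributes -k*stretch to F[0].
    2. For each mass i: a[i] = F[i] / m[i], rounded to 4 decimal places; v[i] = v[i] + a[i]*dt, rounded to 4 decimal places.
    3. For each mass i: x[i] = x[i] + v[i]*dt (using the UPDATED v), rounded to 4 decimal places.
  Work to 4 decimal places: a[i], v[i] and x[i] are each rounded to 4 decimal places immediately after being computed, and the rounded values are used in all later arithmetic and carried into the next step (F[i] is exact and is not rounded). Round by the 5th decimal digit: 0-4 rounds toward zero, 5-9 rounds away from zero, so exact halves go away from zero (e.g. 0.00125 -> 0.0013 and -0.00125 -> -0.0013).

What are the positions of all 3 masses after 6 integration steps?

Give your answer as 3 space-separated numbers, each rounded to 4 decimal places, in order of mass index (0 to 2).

Answer: 4.2831 8.0959 10.2905

Derivation:
Step 0: x=[1.0000 6.0000 10.0000] v=[0.0000 2.0000 0.0000]
Step 1: x=[2.0000 6.7500 9.7500] v=[2.0000 1.5000 -0.5000]
Step 2: x=[3.6875 7.0625 9.5000] v=[3.3750 0.6250 -0.5000]
Step 3: x=[5.2969 7.1407 9.3906] v=[3.2188 0.1563 -0.2188]
Step 4: x=[6.0431 7.3204 9.4688] v=[1.4923 0.3594 0.1563]
Step 5: x=[5.5978 7.7179 9.7599] v=[-0.8906 0.7950 0.5821]
Step 6: x=[4.2831 8.0959 10.2905] v=[-2.6295 0.7560 1.0611]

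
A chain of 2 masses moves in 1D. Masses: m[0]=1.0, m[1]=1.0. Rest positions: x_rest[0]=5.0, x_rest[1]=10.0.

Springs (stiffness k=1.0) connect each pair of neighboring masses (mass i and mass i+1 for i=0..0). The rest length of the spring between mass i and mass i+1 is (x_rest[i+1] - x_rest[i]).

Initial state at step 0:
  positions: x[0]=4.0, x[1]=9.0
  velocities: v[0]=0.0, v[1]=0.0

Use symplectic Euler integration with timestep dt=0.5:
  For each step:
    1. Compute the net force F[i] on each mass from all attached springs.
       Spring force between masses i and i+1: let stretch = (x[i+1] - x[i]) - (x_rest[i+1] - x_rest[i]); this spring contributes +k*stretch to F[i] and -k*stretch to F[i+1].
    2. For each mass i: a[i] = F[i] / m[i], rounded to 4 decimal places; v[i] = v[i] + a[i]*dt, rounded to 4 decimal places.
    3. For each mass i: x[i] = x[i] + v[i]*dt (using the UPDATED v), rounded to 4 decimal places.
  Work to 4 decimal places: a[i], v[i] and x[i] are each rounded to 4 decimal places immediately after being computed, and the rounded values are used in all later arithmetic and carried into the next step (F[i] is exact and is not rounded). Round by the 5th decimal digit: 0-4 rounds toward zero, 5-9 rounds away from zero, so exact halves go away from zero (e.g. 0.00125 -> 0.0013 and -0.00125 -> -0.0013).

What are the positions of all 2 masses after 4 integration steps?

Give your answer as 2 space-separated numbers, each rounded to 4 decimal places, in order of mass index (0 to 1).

Step 0: x=[4.0000 9.0000] v=[0.0000 0.0000]
Step 1: x=[4.0000 9.0000] v=[0.0000 0.0000]
Step 2: x=[4.0000 9.0000] v=[0.0000 0.0000]
Step 3: x=[4.0000 9.0000] v=[0.0000 0.0000]
Step 4: x=[4.0000 9.0000] v=[0.0000 0.0000]

Answer: 4.0000 9.0000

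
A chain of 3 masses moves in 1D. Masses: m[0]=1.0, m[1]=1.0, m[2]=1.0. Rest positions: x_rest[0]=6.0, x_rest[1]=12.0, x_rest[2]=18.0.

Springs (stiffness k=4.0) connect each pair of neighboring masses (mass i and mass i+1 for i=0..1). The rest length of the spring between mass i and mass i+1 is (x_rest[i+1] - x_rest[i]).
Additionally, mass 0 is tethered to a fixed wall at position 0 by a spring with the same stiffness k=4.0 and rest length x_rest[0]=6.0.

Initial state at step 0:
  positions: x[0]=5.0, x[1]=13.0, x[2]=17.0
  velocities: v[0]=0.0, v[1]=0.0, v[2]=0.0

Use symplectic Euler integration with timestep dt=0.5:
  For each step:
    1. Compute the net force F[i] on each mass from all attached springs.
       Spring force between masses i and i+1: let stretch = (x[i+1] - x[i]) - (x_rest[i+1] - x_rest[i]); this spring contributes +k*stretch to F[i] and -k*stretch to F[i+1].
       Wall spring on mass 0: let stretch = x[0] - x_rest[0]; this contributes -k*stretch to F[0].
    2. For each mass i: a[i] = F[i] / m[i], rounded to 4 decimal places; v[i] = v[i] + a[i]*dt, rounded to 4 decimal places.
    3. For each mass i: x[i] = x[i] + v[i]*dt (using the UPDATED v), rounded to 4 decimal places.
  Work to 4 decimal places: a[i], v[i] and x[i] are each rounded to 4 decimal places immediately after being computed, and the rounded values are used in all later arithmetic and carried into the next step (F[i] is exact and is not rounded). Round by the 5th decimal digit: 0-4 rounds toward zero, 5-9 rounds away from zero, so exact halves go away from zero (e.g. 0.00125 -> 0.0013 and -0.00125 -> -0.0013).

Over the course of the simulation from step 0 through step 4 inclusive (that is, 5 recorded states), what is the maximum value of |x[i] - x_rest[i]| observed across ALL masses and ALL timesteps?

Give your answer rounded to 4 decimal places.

Answer: 3.0000

Derivation:
Step 0: x=[5.0000 13.0000 17.0000] v=[0.0000 0.0000 0.0000]
Step 1: x=[8.0000 9.0000 19.0000] v=[6.0000 -8.0000 4.0000]
Step 2: x=[4.0000 14.0000 17.0000] v=[-8.0000 10.0000 -4.0000]
Step 3: x=[6.0000 12.0000 18.0000] v=[4.0000 -4.0000 2.0000]
Step 4: x=[8.0000 10.0000 19.0000] v=[4.0000 -4.0000 2.0000]
Max displacement = 3.0000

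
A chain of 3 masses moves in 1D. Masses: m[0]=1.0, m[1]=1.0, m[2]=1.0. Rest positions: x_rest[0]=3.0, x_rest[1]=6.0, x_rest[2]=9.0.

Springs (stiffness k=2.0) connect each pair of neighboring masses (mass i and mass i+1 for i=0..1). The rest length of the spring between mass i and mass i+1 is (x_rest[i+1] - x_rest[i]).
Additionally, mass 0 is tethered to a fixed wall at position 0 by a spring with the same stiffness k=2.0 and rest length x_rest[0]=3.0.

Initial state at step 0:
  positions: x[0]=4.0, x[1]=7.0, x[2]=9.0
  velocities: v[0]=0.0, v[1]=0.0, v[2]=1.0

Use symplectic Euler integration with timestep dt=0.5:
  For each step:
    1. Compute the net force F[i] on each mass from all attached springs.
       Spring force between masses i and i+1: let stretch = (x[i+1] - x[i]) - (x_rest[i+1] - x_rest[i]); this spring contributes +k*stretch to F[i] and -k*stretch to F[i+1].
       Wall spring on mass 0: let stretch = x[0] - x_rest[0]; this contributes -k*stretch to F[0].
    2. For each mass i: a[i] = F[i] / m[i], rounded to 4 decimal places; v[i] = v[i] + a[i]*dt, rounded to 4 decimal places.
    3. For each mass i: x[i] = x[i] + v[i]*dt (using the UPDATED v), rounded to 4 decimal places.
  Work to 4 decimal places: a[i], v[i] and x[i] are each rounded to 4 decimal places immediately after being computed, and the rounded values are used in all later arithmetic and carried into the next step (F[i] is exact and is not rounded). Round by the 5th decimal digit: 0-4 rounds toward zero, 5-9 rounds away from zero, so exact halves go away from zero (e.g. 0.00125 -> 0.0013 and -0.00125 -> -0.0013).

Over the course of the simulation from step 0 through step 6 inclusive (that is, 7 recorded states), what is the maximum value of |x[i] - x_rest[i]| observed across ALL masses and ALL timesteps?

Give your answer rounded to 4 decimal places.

Step 0: x=[4.0000 7.0000 9.0000] v=[0.0000 0.0000 1.0000]
Step 1: x=[3.5000 6.5000 10.0000] v=[-1.0000 -1.0000 2.0000]
Step 2: x=[2.7500 6.2500 10.7500] v=[-1.5000 -0.5000 1.5000]
Step 3: x=[2.3750 6.5000 10.7500] v=[-0.7500 0.5000 0.0000]
Step 4: x=[2.8750 6.8125 10.1250] v=[1.0000 0.6250 -1.2500]
Step 5: x=[3.9063 6.8125 9.3438] v=[2.0625 0.0000 -1.5625]
Step 6: x=[4.4375 6.6251 8.7969] v=[1.0624 -0.3749 -1.0938]
Max displacement = 1.7500

Answer: 1.7500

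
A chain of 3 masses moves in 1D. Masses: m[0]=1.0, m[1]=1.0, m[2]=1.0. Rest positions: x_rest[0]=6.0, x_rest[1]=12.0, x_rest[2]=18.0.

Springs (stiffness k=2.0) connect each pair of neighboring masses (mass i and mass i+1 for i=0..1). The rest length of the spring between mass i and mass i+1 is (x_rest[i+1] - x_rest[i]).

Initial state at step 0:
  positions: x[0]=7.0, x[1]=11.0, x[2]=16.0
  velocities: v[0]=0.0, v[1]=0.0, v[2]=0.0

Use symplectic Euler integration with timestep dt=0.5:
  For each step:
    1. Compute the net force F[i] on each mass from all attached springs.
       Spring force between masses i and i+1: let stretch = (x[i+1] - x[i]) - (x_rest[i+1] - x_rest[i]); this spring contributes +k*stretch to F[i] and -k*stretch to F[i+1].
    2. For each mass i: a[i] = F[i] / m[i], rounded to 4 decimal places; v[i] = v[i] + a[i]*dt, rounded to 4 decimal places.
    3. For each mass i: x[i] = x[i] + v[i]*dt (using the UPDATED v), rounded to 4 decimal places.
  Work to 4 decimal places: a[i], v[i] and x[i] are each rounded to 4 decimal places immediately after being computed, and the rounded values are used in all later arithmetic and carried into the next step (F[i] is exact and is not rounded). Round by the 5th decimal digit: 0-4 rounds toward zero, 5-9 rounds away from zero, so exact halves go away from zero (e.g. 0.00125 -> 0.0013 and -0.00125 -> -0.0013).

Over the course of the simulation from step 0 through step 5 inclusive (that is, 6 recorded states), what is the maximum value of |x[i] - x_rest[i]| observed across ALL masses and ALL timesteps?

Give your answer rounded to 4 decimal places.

Step 0: x=[7.0000 11.0000 16.0000] v=[0.0000 0.0000 0.0000]
Step 1: x=[6.0000 11.5000 16.5000] v=[-2.0000 1.0000 1.0000]
Step 2: x=[4.7500 11.7500 17.5000] v=[-2.5000 0.5000 2.0000]
Step 3: x=[4.0000 11.3750 18.6250] v=[-1.5000 -0.7500 2.2500]
Step 4: x=[3.9375 10.9375 19.1250] v=[-0.1250 -0.8750 1.0000]
Step 5: x=[4.3750 11.0938 18.5313] v=[0.8750 0.3125 -1.1875]
Max displacement = 2.0625

Answer: 2.0625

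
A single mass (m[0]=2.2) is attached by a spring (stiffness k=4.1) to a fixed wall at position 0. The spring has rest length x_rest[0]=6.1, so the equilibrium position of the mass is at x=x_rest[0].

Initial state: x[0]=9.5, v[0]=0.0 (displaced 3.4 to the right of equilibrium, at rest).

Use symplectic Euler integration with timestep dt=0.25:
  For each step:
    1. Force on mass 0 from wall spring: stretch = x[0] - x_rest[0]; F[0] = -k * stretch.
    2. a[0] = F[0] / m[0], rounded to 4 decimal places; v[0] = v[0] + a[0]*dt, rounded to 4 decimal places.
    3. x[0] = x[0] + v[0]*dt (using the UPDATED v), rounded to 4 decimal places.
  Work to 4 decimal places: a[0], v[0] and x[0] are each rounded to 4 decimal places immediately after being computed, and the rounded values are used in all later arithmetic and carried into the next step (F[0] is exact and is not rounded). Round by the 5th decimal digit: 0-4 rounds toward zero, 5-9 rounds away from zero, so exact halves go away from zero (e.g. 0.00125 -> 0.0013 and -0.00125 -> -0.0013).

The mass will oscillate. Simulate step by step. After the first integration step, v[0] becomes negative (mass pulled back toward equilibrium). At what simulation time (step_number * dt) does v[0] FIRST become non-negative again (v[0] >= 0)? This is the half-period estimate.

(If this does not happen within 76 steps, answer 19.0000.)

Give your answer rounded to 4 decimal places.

Answer: 2.5000

Derivation:
Step 0: x=[9.5000] v=[0.0000]
Step 1: x=[9.1040] v=[-1.5841]
Step 2: x=[8.3581] v=[-2.9837]
Step 3: x=[7.3492] v=[-4.0358]
Step 4: x=[6.1948] v=[-4.6178]
Step 5: x=[5.0293] v=[-4.6620]
Step 6: x=[3.9885] v=[-4.1632]
Step 7: x=[3.1937] v=[-3.1794]
Step 8: x=[2.7374] v=[-1.8253]
Step 9: x=[2.6728] v=[-0.2586]
Step 10: x=[3.0074] v=[1.3382]
First v>=0 after going negative at step 10, time=2.5000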